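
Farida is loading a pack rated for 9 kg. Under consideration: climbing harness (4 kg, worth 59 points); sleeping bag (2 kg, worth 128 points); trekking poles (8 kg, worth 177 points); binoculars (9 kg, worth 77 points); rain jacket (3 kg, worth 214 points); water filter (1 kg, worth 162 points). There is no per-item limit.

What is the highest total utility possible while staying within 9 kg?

The ratio ordering already packs tightly: 9×water filter, 9 kg, 1458.
Nothing else within 9 kg beats 1458.

1458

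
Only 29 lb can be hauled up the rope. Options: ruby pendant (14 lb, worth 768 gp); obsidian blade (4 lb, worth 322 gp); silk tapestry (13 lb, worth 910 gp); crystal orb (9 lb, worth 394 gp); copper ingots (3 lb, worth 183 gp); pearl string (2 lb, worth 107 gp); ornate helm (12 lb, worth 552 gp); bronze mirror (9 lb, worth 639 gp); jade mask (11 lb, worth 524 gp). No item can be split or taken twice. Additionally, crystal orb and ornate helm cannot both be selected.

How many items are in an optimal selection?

4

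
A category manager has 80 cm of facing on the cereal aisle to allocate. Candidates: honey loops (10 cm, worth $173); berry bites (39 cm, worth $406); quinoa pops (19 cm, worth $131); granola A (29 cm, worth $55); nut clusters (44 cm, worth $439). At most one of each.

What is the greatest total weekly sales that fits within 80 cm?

743

Ranking by ratio (weekly sales/cm): honey loops 17.30, berry bites 10.41, nut clusters 9.98, quinoa pops 6.89.
A density-first pass picks honey loops + berry bites + quinoa pops — 710 at 68 cm.
The 39 cm tied up in berry bites is better spent on nut clusters — total rises to 743 (73 cm).
That's the maximum — no swap from here does better than 743.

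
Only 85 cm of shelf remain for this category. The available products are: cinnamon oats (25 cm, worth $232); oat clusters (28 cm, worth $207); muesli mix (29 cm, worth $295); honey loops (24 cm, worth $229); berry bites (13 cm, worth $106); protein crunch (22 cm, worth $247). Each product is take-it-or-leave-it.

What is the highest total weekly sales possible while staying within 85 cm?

814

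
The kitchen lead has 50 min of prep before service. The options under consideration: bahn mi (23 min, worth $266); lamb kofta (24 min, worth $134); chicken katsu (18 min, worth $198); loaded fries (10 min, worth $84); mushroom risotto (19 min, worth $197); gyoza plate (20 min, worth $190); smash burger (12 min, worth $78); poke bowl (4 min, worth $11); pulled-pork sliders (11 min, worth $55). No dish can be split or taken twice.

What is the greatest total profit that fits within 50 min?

Ranking by ratio (profit/min): bahn mi 11.57, chicken katsu 11.00, mushroom risotto 10.37.
Filling by ratio: bahn mi + chicken katsu + poke bowl for 475, with 5 min left unused.
The 27 min tied up in bahn mi and poke bowl is better spent on loaded fries + mushroom risotto — total rises to 479 (47 min).
The closest alternative, bahn mi + chicken katsu + poke bowl, reaches only 475.

479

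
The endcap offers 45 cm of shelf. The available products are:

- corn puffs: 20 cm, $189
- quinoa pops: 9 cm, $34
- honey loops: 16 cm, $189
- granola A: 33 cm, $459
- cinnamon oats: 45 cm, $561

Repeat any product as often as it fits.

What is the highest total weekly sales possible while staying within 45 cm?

561

Greedy by ratio would take quinoa pops + granola A: 42 cm used, total 493.
Replace quinoa pops and granola A with cinnamon oats: the trade gains 68 net, giving 561 at 45 cm.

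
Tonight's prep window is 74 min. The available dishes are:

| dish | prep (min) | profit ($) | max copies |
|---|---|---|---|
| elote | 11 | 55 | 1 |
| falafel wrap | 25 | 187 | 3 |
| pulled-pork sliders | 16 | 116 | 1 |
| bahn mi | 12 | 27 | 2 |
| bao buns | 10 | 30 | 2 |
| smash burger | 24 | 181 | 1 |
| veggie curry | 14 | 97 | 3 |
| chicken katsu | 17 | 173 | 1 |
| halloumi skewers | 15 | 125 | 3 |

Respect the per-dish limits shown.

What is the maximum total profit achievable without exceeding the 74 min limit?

A density-first pass picks elote + chicken katsu + 3×halloumi skewers — 603 at 73 min.
Dropping elote and halloumi skewers frees 26 min; slotting in falafel wrap (25 min) lifts the total to 610 at 72 min.

610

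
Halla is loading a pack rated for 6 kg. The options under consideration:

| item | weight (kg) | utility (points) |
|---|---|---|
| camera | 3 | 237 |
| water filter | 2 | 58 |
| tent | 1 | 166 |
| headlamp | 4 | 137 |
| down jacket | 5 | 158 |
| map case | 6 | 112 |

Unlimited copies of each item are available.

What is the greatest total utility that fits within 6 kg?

996

Taking 6×tent: 6 kg used, 996 in utility.
That's the maximum — no swap from here does better than 996.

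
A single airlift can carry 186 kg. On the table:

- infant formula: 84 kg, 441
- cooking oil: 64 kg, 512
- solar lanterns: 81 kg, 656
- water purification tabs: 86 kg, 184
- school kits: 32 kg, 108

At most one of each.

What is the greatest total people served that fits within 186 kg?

Best packing: cooking oil + solar lanterns + school kits — 177 kg, 1276 total.

1276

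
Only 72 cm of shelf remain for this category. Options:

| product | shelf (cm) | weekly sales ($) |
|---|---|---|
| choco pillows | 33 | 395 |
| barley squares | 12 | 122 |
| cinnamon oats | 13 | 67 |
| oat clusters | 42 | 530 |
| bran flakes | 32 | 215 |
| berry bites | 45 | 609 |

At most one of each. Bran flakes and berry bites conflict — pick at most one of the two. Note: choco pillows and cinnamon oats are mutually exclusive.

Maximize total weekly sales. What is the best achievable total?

Best packing: barley squares + cinnamon oats + berry bites — 70 cm, 798 total.
Every other selection either busts 72 cm or breaks a pairing rule or fails to beat 798.

798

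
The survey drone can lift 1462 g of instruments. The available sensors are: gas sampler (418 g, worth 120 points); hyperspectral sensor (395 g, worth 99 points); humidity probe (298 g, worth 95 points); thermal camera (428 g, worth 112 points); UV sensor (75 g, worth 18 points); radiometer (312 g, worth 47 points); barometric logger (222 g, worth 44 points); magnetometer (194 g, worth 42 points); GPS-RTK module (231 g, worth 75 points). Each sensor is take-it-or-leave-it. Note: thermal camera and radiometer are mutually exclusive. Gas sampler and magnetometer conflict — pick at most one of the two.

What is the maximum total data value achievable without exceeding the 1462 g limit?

420

Best packing: gas sampler + humidity probe + thermal camera + UV sensor + GPS-RTK module — 1450 g, 420 total.
That's the maximum — no feasible swap from here does better than 420.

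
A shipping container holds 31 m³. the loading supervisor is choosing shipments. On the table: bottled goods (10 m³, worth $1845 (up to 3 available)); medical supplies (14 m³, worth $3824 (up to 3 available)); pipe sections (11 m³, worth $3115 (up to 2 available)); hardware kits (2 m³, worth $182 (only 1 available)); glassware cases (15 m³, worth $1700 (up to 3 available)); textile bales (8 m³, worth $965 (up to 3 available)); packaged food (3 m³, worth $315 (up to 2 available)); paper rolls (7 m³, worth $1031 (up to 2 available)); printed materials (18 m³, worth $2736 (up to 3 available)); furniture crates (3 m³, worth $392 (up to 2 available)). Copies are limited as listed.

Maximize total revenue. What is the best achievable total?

Ranking by ratio (revenue/m³): pipe sections 283.18, medical supplies 273.14, bottled goods 184.50, printed materials 152.00.
A density-first pass picks 2×pipe sections + hardware kits + paper rolls — 7443 at 31 m³.
Reworking the packing: 2×medical supplies + furniture crates uses 31 m³ and improves the total to 8040.

8040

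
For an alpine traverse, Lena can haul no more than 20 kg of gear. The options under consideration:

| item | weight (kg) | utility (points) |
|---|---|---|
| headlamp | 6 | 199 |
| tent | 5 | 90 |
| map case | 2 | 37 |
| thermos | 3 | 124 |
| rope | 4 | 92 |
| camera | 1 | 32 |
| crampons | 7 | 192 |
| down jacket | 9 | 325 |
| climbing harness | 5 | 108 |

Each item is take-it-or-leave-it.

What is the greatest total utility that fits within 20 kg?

Ranking by ratio (utility/kg): thermos 41.33, down jacket 36.11, headlamp 33.17, camera 32.00.
Taking the top-ratio items first gives headlamp + thermos + camera + down jacket for 680 (19 kg).
Dropping camera frees 1 kg; slotting in map case (2 kg) lifts the total to 685 at 20 kg.
Every other selection either busts 20 kg or fails to beat 685.

685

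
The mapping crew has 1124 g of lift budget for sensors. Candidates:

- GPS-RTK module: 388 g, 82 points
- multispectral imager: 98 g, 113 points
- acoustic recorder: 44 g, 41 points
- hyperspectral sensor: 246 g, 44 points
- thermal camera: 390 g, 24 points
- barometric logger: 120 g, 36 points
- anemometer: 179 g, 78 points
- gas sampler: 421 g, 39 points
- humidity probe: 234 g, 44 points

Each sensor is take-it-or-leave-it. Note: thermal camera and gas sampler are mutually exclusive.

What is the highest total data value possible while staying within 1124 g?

GPS-RTK module + multispectral imager + acoustic recorder + hyperspectral sensor + barometric logger + anemometer uses 1075 of the 1124 g and totals 394.
Every other selection either busts 1124 g or breaks a pairing rule or fails to beat 394.

394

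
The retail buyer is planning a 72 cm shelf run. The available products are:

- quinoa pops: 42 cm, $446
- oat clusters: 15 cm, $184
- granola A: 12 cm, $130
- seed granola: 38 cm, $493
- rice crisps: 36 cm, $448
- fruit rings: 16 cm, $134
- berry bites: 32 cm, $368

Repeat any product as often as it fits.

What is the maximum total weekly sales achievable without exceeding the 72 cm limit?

896

The ratio heuristic lands on 2×oat clusters + seed granola (861) but leaves 4 cm idle.
Replace 2×oat clusters and seed granola with 2×rice crisps: the trade gains 35 net, giving 896 at 72 cm.
Nothing else within 72 cm beats 896.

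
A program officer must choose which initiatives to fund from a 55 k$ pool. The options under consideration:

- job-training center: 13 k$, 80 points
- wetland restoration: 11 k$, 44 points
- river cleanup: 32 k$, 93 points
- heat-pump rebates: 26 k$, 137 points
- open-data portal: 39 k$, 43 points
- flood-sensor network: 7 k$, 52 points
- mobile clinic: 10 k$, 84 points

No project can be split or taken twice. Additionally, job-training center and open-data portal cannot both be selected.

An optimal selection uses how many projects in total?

The maximum projected impact within 55 k$ is 317.
One optimal bundle: wetland restoration + heat-pump rebates + flood-sensor network + mobile clinic (54 k$).
All optima have 4 projects.

4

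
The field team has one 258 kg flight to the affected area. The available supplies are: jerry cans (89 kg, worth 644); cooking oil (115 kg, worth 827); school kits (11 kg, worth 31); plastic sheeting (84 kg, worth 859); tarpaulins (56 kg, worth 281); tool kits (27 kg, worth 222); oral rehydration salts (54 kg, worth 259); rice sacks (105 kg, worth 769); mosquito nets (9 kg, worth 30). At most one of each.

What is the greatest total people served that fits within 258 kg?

2006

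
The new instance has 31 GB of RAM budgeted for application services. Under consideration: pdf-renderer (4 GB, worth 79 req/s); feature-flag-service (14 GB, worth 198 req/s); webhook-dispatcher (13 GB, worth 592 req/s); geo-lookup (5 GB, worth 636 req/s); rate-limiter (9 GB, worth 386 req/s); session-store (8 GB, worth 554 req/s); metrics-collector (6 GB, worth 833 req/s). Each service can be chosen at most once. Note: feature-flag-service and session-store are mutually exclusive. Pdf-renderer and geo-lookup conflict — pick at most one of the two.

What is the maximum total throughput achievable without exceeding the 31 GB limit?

Best packing: geo-lookup + rate-limiter + session-store + metrics-collector — 28 GB, 2409 total.
An exhaustive check of the 128 subsets confirms 2409.

2409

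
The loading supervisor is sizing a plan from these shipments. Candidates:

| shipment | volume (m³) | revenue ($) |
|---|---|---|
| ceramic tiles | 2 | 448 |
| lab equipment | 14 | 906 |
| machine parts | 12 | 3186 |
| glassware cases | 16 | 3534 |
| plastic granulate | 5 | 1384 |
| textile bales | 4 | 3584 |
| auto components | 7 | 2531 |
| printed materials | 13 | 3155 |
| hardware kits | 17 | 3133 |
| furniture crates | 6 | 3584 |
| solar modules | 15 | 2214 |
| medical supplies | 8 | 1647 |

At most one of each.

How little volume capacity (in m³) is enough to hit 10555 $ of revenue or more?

Minimise m³ subject to total revenue ≥ 10555.
plastic granulate + textile bales + auto components + furniture crates: 11083 revenue at 22 m³.
No combination under 22 m³ hits 10555.

22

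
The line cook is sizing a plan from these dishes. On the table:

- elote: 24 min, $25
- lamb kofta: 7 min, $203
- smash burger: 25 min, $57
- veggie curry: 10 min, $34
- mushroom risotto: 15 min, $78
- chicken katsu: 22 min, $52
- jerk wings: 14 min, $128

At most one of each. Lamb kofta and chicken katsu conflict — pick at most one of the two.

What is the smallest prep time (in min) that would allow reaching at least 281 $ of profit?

21

Look for the lowest-prep combination reaching 281.
lamb kofta + jerk wings: 331 profit at 21 min.
Any bundle with less than 21 min falls short of 281.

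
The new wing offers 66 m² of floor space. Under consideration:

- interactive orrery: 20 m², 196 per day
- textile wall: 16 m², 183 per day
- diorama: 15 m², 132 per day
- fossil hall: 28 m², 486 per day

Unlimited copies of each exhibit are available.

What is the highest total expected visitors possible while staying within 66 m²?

Ranking by ratio (expected visitors/m²): fossil hall 17.36, textile wall 11.44, interactive orrery 9.80.
2×fossil hall uses 56 of the 66 m² and totals 972.
The spare 10 m² is too small for any remaining exhibit, and no exchange beats 972.

972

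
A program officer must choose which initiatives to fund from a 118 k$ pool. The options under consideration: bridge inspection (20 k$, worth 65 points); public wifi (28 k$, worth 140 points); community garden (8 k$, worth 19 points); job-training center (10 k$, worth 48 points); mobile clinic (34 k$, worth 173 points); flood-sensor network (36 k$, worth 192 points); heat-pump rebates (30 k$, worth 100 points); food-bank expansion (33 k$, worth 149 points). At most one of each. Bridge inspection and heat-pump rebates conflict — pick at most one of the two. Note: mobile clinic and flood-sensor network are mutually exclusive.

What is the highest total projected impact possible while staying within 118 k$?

548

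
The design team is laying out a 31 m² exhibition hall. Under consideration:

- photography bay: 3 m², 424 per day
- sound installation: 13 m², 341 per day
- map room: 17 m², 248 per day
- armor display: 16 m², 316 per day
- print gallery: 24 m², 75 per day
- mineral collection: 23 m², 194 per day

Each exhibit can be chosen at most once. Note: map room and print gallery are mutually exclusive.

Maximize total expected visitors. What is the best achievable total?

765

Taking photography bay + sound installation: 16 m² used, 765 in expected visitors.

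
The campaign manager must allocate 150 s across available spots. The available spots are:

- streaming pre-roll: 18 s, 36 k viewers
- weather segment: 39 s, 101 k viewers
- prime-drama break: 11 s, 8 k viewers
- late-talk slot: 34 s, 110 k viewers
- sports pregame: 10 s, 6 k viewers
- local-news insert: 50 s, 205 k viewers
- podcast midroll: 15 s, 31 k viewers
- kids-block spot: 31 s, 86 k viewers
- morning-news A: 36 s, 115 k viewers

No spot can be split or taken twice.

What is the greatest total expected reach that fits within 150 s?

474

A density-first pass picks prime-drama break + late-talk slot + local-news insert + podcast midroll + morning-news A — 469 at 146 s.
The 15 s tied up in podcast midroll is better spent on streaming pre-roll — total rises to 474 (149 s).
Every other selection either busts 150 s or fails to beat 474.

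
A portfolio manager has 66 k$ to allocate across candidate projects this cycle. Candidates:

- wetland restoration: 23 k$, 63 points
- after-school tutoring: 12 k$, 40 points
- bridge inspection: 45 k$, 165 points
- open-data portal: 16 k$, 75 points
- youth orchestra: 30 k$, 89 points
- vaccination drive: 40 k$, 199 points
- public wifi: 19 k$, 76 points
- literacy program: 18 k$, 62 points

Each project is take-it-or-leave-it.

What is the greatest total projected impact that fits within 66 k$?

275

Greedy by ratio would take open-data portal + vaccination drive: 56 k$ used, total 274.
Dropping open-data portal frees 16 k$; slotting in public wifi (19 k$) lifts the total to 275 at 59 k$.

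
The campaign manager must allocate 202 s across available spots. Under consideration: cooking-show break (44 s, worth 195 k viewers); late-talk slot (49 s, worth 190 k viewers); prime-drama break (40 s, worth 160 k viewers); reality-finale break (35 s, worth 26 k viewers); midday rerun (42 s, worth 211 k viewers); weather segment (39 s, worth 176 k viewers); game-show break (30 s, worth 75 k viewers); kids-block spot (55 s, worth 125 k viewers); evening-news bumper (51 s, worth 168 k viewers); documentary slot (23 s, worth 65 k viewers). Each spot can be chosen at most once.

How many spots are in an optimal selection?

Optimal total is 837.
One optimal bundle: cooking-show break + late-talk slot + midday rerun + weather segment + documentary slot (197 s).
Any selection reaching 837 contains exactly 5 spots.

5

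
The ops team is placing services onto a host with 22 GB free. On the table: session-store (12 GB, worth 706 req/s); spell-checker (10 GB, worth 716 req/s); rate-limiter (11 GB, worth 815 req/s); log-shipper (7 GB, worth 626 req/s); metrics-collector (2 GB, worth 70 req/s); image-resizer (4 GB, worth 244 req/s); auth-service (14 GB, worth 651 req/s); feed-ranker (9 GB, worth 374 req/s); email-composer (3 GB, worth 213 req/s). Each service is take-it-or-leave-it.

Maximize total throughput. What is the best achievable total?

1685

Density check — log-shipper 89.43, rate-limiter 74.09, spell-checker 71.60, email-composer 71.00 are the best per GB.
Greedy by ratio would take rate-limiter + log-shipper + email-composer: 21 GB used, total 1654.
Replace email-composer with image-resizer: the trade gains 31 net, giving 1685 at 22 GB.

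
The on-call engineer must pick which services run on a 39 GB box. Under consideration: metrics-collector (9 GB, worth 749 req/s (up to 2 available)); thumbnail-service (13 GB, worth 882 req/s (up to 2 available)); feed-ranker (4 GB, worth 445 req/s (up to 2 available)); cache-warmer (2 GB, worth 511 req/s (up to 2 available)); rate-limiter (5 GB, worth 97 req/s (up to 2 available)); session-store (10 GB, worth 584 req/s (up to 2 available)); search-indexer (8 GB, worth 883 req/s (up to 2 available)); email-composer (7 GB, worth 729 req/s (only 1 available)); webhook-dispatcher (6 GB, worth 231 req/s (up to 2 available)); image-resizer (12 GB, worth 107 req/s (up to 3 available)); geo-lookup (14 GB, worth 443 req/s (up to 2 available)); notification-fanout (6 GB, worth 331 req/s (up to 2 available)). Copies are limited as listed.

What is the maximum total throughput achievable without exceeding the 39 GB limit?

Ranking by ratio (throughput/GB): cache-warmer 255.50, feed-ranker 111.25, search-indexer 110.38, email-composer 104.14.
Taking the top-ratio services first gives 2×feed-ranker + 2×cache-warmer + 2×search-indexer + email-composer for 4407 (35 GB).
The 7 GB tied up in email-composer is better spent on metrics-collector — total rises to 4427 (37 GB).
Every other selection either busts 39 GB or exceeds an availability limit or fails to beat 4427.

4427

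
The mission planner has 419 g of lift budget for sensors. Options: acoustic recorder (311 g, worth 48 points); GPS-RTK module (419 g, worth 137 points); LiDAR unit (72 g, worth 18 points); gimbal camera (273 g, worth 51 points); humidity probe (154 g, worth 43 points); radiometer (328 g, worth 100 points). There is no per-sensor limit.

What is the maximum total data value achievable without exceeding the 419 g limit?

137

Taking GPS-RTK module: 419 g used, 137 in data value.
No other feasible combination exceeds 137.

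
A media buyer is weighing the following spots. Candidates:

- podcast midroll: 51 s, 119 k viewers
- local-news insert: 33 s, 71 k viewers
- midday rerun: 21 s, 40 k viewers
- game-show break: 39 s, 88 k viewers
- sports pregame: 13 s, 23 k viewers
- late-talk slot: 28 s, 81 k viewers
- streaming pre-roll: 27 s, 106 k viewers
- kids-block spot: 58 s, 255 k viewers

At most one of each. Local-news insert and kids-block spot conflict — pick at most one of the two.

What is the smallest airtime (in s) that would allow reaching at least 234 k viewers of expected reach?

Need the lightest bundle worth ≥ 234.
kids-block spot: 255 expected reach at 58 s.
No combination under 58 s hits 234.

58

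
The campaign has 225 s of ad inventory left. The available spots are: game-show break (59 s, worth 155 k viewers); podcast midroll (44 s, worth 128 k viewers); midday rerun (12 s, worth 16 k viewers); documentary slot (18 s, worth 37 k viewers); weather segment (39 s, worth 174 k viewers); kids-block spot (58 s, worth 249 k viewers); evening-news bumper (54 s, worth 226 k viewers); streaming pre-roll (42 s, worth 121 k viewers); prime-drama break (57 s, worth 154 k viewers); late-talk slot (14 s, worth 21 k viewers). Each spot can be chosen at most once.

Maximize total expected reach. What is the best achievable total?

Podcast midroll + midday rerun + documentary slot + weather segment + kids-block spot + evening-news bumper uses 225 of the 225 s and totals 830.
Nothing else within 225 s beats 830.

830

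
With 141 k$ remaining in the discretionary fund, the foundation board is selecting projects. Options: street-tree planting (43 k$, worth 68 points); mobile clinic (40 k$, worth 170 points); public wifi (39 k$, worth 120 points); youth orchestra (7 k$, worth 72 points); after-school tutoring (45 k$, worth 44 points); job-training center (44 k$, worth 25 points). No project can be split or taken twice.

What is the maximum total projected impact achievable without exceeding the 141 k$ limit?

By projected impact per k$: youth orchestra 10.29, mobile clinic 4.25, public wifi 3.08 lead.
Best packing: street-tree planting + mobile clinic + public wifi + youth orchestra — 129 k$, 430 total.
Next best is mobile clinic + public wifi + youth orchestra + after-school tutoring at 406 (131 k$) — short by 24.

430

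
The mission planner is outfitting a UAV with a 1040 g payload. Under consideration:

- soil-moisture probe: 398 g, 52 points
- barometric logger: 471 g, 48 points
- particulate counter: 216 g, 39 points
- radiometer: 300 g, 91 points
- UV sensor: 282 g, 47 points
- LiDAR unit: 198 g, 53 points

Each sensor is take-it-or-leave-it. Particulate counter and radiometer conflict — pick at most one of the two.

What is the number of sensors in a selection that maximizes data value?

3

Optimal total is 196.
One optimal bundle: soil-moisture probe + radiometer + LiDAR unit (896 g).
Every optimal selection uses 3 sensors.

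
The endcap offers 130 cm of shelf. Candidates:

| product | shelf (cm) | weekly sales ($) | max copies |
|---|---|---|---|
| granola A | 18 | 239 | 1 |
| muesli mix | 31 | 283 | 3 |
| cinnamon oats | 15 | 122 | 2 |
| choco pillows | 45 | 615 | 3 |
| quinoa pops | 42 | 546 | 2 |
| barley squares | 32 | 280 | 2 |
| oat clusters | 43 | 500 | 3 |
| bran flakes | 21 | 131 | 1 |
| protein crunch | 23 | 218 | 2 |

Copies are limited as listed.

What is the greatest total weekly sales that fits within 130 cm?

1707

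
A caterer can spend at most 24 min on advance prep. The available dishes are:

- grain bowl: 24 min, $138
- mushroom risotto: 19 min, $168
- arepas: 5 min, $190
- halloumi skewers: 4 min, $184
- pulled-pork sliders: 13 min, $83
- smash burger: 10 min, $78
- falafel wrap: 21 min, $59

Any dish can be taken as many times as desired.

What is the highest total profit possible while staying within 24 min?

Ranking by ratio (profit/min): halloumi skewers 46.00, arepas 38.00, mushroom risotto 8.84, smash burger 7.80.
The ratio ordering already packs tightly: 6×halloumi skewers, 24 min, 1104.
Every other selection either busts 24 min or fails to beat 1104.

1104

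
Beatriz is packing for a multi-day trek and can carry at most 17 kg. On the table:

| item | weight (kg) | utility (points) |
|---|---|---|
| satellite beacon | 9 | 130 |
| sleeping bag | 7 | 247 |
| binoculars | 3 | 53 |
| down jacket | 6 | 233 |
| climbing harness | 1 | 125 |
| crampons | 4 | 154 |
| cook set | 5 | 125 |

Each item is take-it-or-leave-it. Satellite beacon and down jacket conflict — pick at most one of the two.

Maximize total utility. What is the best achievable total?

Greedy by ratio would take down jacket + climbing harness + crampons + cook set: 16 kg used, total 637.
Replace crampons and cook set with sleeping bag + binoculars: the trade gains 21 net, giving 658 at 17 kg.

658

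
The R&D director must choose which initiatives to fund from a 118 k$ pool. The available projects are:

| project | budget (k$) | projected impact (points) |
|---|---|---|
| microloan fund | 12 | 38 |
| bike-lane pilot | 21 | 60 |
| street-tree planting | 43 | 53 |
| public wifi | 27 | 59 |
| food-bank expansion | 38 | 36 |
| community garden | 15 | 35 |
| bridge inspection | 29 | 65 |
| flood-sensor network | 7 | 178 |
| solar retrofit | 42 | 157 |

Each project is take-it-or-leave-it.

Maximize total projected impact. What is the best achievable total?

498

By projected impact per k$: flood-sensor network 25.43, solar retrofit 3.74, microloan fund 3.17 lead.
Taking the top-ratio projects first gives microloan fund + bike-lane pilot + community garden + flood-sensor network + solar retrofit for 468 (97 k$).
Dropping community garden frees 15 k$; slotting in bridge inspection (29 k$) lifts the total to 498 at 111 k$.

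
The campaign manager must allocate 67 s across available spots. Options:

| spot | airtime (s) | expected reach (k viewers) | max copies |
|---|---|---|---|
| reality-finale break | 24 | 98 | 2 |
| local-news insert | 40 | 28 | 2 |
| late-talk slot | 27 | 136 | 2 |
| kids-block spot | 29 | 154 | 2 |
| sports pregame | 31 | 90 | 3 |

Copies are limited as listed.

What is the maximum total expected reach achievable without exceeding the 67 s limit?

308

By expected reach per s: kids-block spot 5.31, late-talk slot 5.04, reality-finale break 4.08 lead.
Taking 2×kids-block spot: 58 s used, 308 in expected reach.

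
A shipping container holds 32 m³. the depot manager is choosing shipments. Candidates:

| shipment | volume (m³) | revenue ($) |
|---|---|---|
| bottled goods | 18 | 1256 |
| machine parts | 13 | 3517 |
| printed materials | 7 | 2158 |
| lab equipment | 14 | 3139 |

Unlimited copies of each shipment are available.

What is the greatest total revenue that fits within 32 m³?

8632

By revenue per m³: printed materials 308.29, machine parts 270.54, lab equipment 224.21 lead.
4×printed materials uses 28 of the 32 m³ and totals 8632.
The spare 4 m³ is too small for any remaining shipment, and no exchange beats 8632.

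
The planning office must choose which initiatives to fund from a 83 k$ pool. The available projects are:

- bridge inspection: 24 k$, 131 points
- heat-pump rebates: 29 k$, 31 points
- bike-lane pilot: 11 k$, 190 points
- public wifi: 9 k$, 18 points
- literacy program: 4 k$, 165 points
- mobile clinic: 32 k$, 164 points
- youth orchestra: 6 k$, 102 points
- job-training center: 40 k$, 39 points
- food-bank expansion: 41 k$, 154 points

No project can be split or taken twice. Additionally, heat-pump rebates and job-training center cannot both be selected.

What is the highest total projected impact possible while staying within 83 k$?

752

Taking bridge inspection + bike-lane pilot + literacy program + mobile clinic + youth orchestra: 77 k$ used, 752 in projected impact.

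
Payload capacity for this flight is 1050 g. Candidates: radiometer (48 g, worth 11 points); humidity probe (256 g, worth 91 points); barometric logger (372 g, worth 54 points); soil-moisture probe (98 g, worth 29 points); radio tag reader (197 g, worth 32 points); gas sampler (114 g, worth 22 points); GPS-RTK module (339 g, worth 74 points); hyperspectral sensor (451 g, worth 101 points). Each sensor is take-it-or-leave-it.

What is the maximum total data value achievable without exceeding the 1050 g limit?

The ratio heuristic lands on radiometer + humidity probe + soil-moisture probe + gas sampler + hyperspectral sensor (254) but leaves 83 g idle.
The 260 g tied up in radiometer and soil-moisture probe and gas sampler is better spent on GPS-RTK module — total rises to 266 (1046 g).

266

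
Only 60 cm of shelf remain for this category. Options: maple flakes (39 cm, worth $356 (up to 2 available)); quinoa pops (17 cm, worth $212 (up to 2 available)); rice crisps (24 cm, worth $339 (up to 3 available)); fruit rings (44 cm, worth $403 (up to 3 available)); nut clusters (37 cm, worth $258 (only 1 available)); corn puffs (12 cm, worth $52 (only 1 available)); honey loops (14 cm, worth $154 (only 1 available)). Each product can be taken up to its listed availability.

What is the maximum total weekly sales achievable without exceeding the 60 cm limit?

763

Ranking by ratio (weekly sales/cm): rice crisps 14.12, quinoa pops 12.47, honey loops 11.00.
A density-first pass picks 2×rice crisps + corn puffs — 730 at 60 cm.
Dropping rice crisps and corn puffs frees 36 cm; slotting in 2×quinoa pops (34 cm) lifts the total to 763 at 58 cm.
That's the maximum — no swap from here does better than 763.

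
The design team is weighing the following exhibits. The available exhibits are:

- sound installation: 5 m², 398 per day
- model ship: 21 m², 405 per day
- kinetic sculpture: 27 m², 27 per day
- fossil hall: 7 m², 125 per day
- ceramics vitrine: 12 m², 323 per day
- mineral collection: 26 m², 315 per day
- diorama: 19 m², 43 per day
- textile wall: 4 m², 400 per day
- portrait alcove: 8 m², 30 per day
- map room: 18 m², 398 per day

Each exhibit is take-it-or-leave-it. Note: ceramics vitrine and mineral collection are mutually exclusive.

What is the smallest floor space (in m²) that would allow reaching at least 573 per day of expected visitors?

Look for the lowest-floor combination reaching 573.
sound installation + textile wall: 798 expected visitors at 9 m².
Any bundle with less than 9 m² falls short of 573.

9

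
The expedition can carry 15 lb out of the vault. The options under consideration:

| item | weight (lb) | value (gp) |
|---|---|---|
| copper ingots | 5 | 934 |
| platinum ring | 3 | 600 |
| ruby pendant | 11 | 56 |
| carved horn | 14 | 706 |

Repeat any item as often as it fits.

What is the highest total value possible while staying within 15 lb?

The ratio ordering already packs tightly: 5×platinum ring, 15 lb, 3000.
Nothing else within 15 lb beats 3000.

3000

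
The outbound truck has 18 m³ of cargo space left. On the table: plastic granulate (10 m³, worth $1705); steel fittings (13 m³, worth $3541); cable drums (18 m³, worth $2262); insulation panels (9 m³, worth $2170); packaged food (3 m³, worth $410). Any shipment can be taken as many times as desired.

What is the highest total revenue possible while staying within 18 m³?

Filling by ratio: steel fittings + packaged food for 3951, with 2 m³ left unused.
Replace steel fittings and packaged food with 2×insulation panels: the trade gains 389 net, giving 4340 at 18 m³.
No other feasible combination exceeds 4340.

4340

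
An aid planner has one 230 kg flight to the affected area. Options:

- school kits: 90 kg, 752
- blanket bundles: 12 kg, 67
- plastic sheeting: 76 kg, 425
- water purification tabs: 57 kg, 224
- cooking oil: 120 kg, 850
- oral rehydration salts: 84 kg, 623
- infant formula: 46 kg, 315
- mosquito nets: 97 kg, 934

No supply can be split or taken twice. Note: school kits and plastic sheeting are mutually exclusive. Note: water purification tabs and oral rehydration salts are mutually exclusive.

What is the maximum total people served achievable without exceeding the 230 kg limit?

1872

Filling by ratio: school kits + blanket bundles + mosquito nets for 1753, with 31 kg left unused.
Replace school kits and blanket bundles with oral rehydration salts + infant formula: the trade gains 119 net, giving 1872 at 227 kg.
Runner-up blanket bundles + cooking oil + mosquito nets tops out at 1851.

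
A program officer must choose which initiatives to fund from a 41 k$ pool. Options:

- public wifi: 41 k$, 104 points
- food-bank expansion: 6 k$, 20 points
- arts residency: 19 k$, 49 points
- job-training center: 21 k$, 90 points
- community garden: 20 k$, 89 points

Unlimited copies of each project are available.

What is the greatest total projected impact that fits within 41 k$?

179

Taking the top-ratio projects first gives 2×community garden for 178 (40 k$).
The 20 k$ tied up in community garden is better spent on job-training center — total rises to 179 (41 k$).
Nothing else within 41 k$ beats 179.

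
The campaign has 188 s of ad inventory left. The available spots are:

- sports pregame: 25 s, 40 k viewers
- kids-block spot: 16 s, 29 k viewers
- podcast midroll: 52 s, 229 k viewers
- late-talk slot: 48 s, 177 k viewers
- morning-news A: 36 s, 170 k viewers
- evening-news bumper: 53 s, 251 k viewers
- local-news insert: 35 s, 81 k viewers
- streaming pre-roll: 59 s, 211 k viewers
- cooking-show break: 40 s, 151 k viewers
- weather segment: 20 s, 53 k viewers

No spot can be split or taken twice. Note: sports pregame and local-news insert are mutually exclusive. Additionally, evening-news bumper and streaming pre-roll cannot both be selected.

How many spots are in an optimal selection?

4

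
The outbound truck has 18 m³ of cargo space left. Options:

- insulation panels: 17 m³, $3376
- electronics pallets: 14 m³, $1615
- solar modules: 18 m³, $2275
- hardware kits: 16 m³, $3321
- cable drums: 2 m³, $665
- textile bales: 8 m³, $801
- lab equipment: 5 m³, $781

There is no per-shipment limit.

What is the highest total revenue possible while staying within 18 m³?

5985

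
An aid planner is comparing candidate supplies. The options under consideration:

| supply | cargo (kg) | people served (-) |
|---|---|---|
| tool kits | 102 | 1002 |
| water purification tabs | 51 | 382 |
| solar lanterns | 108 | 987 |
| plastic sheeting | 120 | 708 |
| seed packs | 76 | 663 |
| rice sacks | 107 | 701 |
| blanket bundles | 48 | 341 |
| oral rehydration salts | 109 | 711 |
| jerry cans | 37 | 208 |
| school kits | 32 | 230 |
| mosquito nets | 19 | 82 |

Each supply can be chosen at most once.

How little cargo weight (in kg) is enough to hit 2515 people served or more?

Need the lightest bundle worth ≥ 2515.
tool kits + solar lanterns + seed packs: 2652 people served at 286 kg.
No combination under 286 kg hits 2515.

286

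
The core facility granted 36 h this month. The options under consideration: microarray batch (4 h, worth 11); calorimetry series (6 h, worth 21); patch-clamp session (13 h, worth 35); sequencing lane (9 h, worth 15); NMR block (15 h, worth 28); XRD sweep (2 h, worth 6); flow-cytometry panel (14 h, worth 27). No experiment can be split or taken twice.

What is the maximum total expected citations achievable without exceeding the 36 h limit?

90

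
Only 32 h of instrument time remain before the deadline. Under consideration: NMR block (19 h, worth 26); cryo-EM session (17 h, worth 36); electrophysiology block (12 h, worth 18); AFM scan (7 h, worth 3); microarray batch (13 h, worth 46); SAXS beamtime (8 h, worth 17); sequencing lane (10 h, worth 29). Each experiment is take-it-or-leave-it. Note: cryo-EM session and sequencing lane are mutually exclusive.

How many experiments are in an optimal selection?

3

Best achievable expected citations is 92.
microarray batch + SAXS beamtime + sequencing lane hits 92 at 31 h.
All optima have 3 experiments.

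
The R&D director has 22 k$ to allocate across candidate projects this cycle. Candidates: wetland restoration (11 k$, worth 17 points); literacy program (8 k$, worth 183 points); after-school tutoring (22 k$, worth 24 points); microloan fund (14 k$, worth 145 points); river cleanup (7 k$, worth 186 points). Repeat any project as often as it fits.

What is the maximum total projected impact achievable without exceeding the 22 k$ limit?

558

Ranking by ratio (projected impact/k$): river cleanup 26.57, literacy program 22.88, microloan fund 10.36, wetland restoration 1.55.
The ratio ordering already packs tightly: 3×river cleanup, 21 k$, 558.
No other feasible combination exceeds 558.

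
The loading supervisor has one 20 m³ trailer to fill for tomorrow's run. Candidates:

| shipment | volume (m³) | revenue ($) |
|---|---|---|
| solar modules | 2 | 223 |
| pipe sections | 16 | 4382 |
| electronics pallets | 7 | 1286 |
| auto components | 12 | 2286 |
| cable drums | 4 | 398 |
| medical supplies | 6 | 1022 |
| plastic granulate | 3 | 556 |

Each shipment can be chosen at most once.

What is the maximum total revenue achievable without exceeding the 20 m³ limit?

4938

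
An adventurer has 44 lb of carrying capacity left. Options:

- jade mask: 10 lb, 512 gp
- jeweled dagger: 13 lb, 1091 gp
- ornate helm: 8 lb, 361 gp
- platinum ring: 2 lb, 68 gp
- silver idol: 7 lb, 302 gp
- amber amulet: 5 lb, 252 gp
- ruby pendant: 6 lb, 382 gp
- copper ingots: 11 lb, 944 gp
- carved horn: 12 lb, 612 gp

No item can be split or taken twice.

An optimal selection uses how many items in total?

5

Best achievable value is 3097.
For example jeweled dagger + platinum ring + ruby pendant + copper ingots + carved horn achieves it, using 44 lb.
Every optimal selection uses 5 items.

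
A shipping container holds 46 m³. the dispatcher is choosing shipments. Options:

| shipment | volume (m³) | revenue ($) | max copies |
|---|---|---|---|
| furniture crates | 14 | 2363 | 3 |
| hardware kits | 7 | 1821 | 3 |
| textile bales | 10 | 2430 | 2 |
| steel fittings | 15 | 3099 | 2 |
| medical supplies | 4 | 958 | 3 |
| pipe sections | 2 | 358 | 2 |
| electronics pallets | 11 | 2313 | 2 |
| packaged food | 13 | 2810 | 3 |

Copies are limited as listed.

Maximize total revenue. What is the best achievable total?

11376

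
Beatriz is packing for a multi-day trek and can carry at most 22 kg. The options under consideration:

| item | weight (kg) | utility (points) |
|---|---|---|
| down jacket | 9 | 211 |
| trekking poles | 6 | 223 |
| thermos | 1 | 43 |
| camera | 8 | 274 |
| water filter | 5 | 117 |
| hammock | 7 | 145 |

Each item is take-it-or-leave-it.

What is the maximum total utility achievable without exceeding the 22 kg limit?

Ranking by ratio (utility/kg): thermos 43.00, trekking poles 37.17, camera 34.25.
Filling by ratio: trekking poles + thermos + camera + water filter for 657, with 2 kg left unused.
Dropping water filter frees 5 kg; slotting in hammock (7 kg) lifts the total to 685 at 22 kg.
Next best is trekking poles + thermos + camera + water filter at 657 (20 kg) — short by 28.

685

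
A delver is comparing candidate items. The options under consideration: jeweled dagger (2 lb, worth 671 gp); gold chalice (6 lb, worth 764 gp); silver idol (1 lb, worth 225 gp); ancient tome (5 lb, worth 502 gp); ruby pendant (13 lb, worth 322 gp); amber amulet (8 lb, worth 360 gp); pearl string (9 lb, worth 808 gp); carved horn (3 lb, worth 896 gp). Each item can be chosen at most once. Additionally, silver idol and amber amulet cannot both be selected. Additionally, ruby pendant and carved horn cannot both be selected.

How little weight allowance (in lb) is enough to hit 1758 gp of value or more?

6

Need the lightest bundle worth ≥ 1758.
Taking jeweled dagger + silver idol + carved horn gives 1792 (≥ 1758) for 6 lb.
Any bundle with less than 6 lb falls short of 1758.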